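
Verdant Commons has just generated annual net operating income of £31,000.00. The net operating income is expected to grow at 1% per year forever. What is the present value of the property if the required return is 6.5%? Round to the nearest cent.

D₁ = D₀ × (1 + g) = £31,000.00 × 1.01 = £31,310.0000
Growing perpetuity: P = D₁ / (r − g) = £31,310.0000 / (0.065 − 0.01) = £569,272.73

£569272.73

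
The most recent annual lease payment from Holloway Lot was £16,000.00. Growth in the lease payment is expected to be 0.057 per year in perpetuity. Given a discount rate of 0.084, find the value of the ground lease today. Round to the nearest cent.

D₁ = D₀ × (1 + g) = £16,000.00 × 1.057 = £16,912.0000
Growing perpetuity: P = D₁ / (r − g) = £16,912.0000 / (0.084 − 0.057) = £626,370.37

£626370.37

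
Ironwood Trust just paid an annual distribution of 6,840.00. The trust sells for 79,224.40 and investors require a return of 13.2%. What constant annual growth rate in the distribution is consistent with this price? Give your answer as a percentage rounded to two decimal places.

P = D₀(1+g)/(r−g) ⇒ P(r−g) = D₀(1+g) ⇒ g(P+D₀) = P·r − D₀
g = (P·r − D₀)/(P + D₀) = (79,224.40×0.132 − 6,840.00) / (79,224.40 + 6,840.00) = 0.042034

4.20%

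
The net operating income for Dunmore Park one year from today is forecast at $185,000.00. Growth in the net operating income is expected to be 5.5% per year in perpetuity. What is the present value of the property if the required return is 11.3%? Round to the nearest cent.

Growing perpetuity: P = D₁ / (r − g) = $185,000.0000 / (0.113 − 0.055) = $3,189,655.17

$3189655.17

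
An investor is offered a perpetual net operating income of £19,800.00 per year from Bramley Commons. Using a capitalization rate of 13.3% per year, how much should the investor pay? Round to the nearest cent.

Level perpetuity: PV = C / r = £19,800.00 / 0.133 = £148,872.18

£148872.18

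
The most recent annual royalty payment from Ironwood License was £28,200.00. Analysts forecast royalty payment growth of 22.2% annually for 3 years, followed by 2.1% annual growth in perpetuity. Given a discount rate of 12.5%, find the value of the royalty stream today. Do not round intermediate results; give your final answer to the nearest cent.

D_1 = 34460.40000
D_2 = 42110.60880
D_3 = 51459.16395
Terminal value at year 3: TV = D_3×(1+g_2)/(r−g_2) = 52539.80640/0.104 = 505190.44612
P_0 = D_1/(1+r)^1 + D_2/(1+r)^2 + D_3/(1+r)^3 + TV/(1+r)^3
    = 30631.46667 + 33272.57979 + 36141.41556 + 354811.39700 = 454856.85902

£454856.86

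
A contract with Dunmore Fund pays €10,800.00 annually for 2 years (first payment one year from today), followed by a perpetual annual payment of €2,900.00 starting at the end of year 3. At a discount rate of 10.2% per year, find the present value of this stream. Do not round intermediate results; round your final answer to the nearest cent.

€42105.41

PV of 2-year annuity: €10,800.00 × [1 − (1+0.102)^−2] / 0.102 = 18693.61432
Perpetuity value at year 2: €2,900.00 / 0.102 = 28431.37255
PV of perpetuity: 28431.37255 / (1+0.102)^2 = 23411.79093
Total PV = 18693.61432 + 23411.79093 = 42105.40524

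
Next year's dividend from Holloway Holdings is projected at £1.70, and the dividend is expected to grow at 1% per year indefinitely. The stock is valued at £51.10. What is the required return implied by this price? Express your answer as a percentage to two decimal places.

4.33%

P = D₁/(r − g) ⇒ r = D₁/P + g = £1.7000/£51.10 + 0.01 = 0.033268 + 0.01 = 0.043268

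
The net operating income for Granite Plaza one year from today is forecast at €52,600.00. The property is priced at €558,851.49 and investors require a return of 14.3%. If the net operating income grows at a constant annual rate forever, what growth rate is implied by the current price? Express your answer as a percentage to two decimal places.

4.89%

P = D₁/(r−g) ⇒ g = r − D₁/P = 0.143 − €52,600.00/€558,851.49 = 0.048878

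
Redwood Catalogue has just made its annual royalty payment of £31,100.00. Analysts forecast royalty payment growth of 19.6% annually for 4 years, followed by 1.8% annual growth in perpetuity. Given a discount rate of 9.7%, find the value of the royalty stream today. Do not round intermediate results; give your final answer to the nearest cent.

£721328.08

D_1 = 37195.60000
D_2 = 44485.93760
D_3 = 53205.18137
D_4 = 63633.39692
Terminal value at year 4: TV = D_4×(1+g_2)/(r−g_2) = 64778.79806/0.079 = 819984.78560
P_0 = D_1/(1+r)^1 + D_2/(1+r)^2 + D_3/(1+r)^3 + D_4/(1+r)^4 + TV/(1+r)^4
    = 33906.65451 + 36966.59872 + 40302.69104 + 43939.85276 + 566212.27993 = 721328.07697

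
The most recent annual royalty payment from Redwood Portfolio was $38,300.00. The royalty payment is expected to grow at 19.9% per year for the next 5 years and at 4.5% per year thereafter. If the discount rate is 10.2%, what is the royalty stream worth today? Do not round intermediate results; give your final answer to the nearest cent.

$1319011.40

D_1 = 45921.70000
D_2 = 55060.11830
D_3 = 66017.08184
D_4 = 79154.48113
D_5 = 94906.22287
Terminal value at year 5: TV = D_5×(1+g_2)/(r−g_2) = 99177.00290/0.057 = 1739947.41933
P_0 = D_1/(1+r)^1 + D_2/(1+r)^2 + D_3/(1+r)^3 + D_4/(1+r)^4 + D_5/(1+r)^5 + TV/(1+r)^5
    = 41671.23412 + 45339.21026 + 49330.04819 + 53672.16677 + 58396.48635 + 1070602.24972 = 1319011.39541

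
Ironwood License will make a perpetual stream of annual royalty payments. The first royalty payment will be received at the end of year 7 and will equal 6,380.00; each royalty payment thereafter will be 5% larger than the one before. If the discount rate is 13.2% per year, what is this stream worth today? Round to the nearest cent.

Value at end of year 6: C₁ / (r − g) = 6,380.00 / (0.132 − 0.05) = 77,804.8780
Discount to today: PV = 77,804.8780 / (1 + 0.132)^6 = 77,804.8780 / 2.104159 = 36,976.71

36976.71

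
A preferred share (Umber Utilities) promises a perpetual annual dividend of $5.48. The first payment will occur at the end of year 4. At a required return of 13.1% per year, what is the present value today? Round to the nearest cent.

$28.91

Value at end of year 3: C / r = $5.48 / 0.131 = $41.8321
Discount to today: PV = $41.8321 / (1 + 0.131)^3 = $41.8321 / 1.446731 = $28.91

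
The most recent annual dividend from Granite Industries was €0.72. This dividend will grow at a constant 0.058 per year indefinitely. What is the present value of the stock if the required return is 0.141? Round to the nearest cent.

€9.18

D₁ = D₀ × (1 + g) = €0.72 × 1.058 = €0.7618
Growing perpetuity: P = D₁ / (r − g) = €0.7618 / (0.141 − 0.058) = €9.18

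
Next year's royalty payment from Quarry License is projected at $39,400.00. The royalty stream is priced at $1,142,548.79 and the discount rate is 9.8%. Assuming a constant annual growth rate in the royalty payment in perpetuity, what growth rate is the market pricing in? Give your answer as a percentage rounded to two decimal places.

P = D₁/(r−g) ⇒ g = r − D₁/P = 0.098 − $39,400.00/$1,142,548.79 = 0.063516

6.35%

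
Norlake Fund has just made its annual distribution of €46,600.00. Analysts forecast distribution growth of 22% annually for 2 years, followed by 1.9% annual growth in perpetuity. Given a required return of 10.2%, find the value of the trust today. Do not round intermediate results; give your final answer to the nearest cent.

€809898.28

D_1 = 56852.00000
D_2 = 69359.44000
Terminal value at year 2: TV = D_2×(1+g_2)/(r−g_2) = 70677.26936/0.083 = 851533.36578
P_0 = D_1/(1+r)^1 + D_2/(1+r)^2 + TV/(1+r)^2
    = 51589.83666 + 57113.97525 + 701194.46723 = 809898.27914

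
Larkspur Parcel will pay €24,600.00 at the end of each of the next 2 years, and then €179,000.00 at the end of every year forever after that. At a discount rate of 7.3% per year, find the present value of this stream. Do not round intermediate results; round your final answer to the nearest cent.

€2174053.28

PV of 2-year annuity: €24,600.00 × [1 − (1+0.073)^−2] / 0.073 = 44292.98663
Perpetuity value at year 2: €179,000.00 / 0.073 = 2452054.79452
PV of perpetuity: 2452054.79452 / (1+0.073)^2 = 2129760.29833
Total PV = 44292.98663 + 2129760.29833 = 2174053.28496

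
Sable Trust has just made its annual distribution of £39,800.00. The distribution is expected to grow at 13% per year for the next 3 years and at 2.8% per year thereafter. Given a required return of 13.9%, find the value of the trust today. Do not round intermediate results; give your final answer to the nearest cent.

D_1 = 44974.00000
D_2 = 50820.62000
D_3 = 57427.30060
Terminal value at year 3: TV = D_3×(1+g_2)/(r−g_2) = 59035.26502/0.111 = 531849.23439
P_0 = D_1/(1+r)^1 + D_2/(1+r)^2 + D_3/(1+r)^3 + TV/(1+r)^3
    = 39485.51361 + 39173.51218 + 38863.97609 + 359929.43623 = 477452.43812

£477452.44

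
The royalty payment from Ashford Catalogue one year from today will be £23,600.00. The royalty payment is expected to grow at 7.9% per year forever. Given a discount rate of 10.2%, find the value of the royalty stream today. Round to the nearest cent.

Growing perpetuity: P = D₁ / (r − g) = £23,600.0000 / (0.102 − 0.079) = £1,026,086.96

£1026086.96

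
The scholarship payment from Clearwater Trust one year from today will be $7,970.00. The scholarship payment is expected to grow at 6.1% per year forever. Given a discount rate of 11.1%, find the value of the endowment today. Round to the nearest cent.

$159400.00

Growing perpetuity: P = D₁ / (r − g) = $7,970.0000 / (0.111 − 0.061) = $159,400.00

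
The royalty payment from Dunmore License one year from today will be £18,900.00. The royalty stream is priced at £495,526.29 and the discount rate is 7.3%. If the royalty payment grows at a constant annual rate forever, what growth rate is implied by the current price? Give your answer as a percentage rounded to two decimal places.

P = D₁/(r−g) ⇒ g = r − D₁/P = 0.073 − £18,900.00/£495,526.29 = 0.034859

3.49%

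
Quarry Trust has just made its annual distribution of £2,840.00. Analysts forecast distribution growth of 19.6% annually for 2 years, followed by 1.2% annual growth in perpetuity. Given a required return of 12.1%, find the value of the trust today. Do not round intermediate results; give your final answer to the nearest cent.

£36276.71

D_1 = 3396.64000
D_2 = 4062.38144
Terminal value at year 2: TV = D_2×(1+g_2)/(r−g_2) = 4111.13002/0.109 = 37716.78915
P_0 = D_1/(1+r)^1 + D_2/(1+r)^2 + TV/(1+r)^2
    = 3030.00892 + 3232.73030 + 30013.97308 = 36276.71231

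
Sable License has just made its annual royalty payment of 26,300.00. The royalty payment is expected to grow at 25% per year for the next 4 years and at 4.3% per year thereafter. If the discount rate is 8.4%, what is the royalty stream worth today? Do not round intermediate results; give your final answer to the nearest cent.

1335113.86

D_1 = 32875.00000
D_2 = 41093.75000
D_3 = 51367.18750
D_4 = 64208.98438
Terminal value at year 4: TV = D_4×(1+g_2)/(r−g_2) = 66969.97070/0.041 = 1633413.91959
P_0 = D_1/(1+r)^1 + D_2/(1+r)^2 + D_3/(1+r)^3 + D_4/(1+r)^4 + TV/(1+r)^4
    = 30327.49077 + 34971.73752 + 40327.18810 + 46502.75380 + 1182984.68816 = 1335113.85835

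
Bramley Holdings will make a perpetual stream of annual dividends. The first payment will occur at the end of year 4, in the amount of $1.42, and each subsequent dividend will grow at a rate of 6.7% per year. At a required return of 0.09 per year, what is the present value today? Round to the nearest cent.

Value at end of year 3: C₁ / (r − g) = $1.42 / (0.09 − 0.067) = $61.7391
Discount to today: PV = $61.7391 / (1 + 0.09)^3 = $61.7391 / 1.295029 = $47.67

$47.67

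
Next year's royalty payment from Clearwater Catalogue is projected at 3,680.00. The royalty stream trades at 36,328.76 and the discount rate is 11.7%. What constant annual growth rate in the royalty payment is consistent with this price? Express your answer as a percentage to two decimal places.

1.57%

P = D₁/(r−g) ⇒ g = r − D₁/P = 0.117 − 3,680.00/36,328.76 = 0.015703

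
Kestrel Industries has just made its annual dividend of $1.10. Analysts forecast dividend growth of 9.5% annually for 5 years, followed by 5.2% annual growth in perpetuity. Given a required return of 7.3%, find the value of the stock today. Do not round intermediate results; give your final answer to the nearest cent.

$66.84

D_1 = 1.20450
D_2 = 1.31893
D_3 = 1.44423
D_4 = 1.58143
D_5 = 1.73166
Terminal value at year 5: TV = D_5×(1+g_2)/(r−g_2) = 1.82171/0.021 = 86.74805
P_0 = D_1/(1+r)^1 + D_2/(1+r)^2 + D_3/(1+r)^3 + D_4/(1+r)^4 + D_5/(1+r)^5 + TV/(1+r)^5
    = 1.12255 + 1.14557 + 1.16906 + 1.19303 + 1.21749 + 60.99035 = 66.83804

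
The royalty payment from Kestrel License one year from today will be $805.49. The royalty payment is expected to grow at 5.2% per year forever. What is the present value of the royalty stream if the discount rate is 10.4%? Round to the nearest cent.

$15490.19

Growing perpetuity: P = D₁ / (r − g) = $805.4900 / (0.104 − 0.052) = $15,490.19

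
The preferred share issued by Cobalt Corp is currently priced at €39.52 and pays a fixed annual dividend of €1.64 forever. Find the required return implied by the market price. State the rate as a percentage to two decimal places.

P = C/r ⇒ r = C/P = €1.64/€39.52 = 0.041498

4.15%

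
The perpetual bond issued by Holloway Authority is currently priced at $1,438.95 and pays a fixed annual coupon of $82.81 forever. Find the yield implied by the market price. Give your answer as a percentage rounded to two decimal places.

5.75%

P = C/r ⇒ r = C/P = $82.81/$1,438.95 = 0.057549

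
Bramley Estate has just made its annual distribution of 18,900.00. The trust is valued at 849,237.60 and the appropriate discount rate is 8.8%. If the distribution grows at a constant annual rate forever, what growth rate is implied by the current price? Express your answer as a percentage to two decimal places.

P = D₀(1+g)/(r−g) ⇒ P(r−g) = D₀(1+g) ⇒ g(P+D₀) = P·r − D₀
g = (P·r − D₀)/(P + D₀) = (849,237.60×0.088 − 18,900.00) / (849,237.60 + 18,900.00) = 0.064313

6.43%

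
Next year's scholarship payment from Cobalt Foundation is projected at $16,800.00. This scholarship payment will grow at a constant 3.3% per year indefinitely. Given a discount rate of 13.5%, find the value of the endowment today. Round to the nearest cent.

$164705.88

Growing perpetuity: P = D₁ / (r − g) = $16,800.0000 / (0.135 − 0.033) = $164,705.88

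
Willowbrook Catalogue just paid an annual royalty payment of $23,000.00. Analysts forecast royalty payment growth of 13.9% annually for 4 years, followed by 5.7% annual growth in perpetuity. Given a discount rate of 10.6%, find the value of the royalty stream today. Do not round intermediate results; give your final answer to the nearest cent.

D_1 = 26197.00000
D_2 = 29838.38300
D_3 = 33985.91824
D_4 = 38709.96087
Terminal value at year 4: TV = D_4×(1+g_2)/(r−g_2) = 40916.42864/0.049 = 835029.15595
P_0 = D_1/(1+r)^1 + D_2/(1+r)^2 + D_3/(1+r)^3 + D_4/(1+r)^4 + TV/(1+r)^4
    = 23686.25678 + 24392.98958 + 25120.80934 + 25870.34524 + 558060.30451 = 657130.70546

$657130.71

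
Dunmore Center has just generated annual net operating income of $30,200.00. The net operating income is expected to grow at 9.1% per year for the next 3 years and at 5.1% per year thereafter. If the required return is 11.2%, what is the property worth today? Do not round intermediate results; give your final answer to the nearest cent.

$578626.10

D_1 = 32948.20000
D_2 = 35946.48620
D_3 = 39217.61644
Terminal value at year 3: TV = D_3×(1+g_2)/(r−g_2) = 41217.71488/0.061 = 675700.24398
P_0 = D_1/(1+r)^1 + D_2/(1+r)^2 + D_3/(1+r)^3 + TV/(1+r)^3
    = 29629.67626 + 29070.12302 + 28521.13688 + 491405.16172 = 578626.09789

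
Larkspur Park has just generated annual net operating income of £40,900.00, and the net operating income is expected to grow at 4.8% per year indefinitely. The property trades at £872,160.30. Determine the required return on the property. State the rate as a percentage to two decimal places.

9.71%

D₁ = £40,900.00 × 1.048 = £42,863.2000
P = D₁/(r − g) ⇒ r = D₁/P + g = £42,863.2000/£872,160.30 + 0.048 = 0.049146 + 0.048 = 0.097146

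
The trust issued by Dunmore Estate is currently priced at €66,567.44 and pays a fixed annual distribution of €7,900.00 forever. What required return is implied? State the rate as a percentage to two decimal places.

11.87%

P = C/r ⇒ r = C/P = €7,900.00/€66,567.44 = 0.118677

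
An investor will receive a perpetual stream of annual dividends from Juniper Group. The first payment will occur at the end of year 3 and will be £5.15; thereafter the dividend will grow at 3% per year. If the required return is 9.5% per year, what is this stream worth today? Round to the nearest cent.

£66.08

Value at end of year 2: C₁ / (r − g) = £5.15 / (0.095 − 0.03) = £79.2308
Discount to today: PV = £79.2308 / (1 + 0.095)^2 = £79.2308 / 1.199025 = £66.08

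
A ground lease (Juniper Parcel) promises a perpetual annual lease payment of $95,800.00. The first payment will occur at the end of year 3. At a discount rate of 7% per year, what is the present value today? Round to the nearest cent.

$1195363.29

Value at end of year 2: C / r = $95,800.00 / 0.07 = $1,368,571.4286
Discount to today: PV = $1,368,571.4286 / (1 + 0.07)^2 = $1,368,571.4286 / 1.144900 = $1,195,363.29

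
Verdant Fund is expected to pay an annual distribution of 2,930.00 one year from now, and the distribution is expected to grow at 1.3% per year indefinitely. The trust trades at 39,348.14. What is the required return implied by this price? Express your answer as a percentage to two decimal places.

P = D₁/(r − g) ⇒ r = D₁/P + g = 2,930.0000/39,348.14 + 0.013 = 0.074463 + 0.013 = 0.087463

8.75%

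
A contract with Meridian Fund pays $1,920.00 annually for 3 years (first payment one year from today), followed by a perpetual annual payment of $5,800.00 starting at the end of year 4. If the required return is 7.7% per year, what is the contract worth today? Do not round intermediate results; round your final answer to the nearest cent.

PV of 3-year annuity: $1,920.00 × [1 − (1+0.077)^−3] / 0.077 = 4974.93364
Perpetuity value at year 3: $5,800.00 / 0.077 = 75324.67532
PV of perpetuity: 75324.67532 / (1+0.077)^3 = 60296.22995
Total PV = 4974.93364 + 60296.22995 = 65271.16359

$65271.16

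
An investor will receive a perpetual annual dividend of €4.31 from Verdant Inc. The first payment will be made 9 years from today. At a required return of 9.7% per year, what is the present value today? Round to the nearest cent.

€21.19

Value at end of year 8: C / r = €4.31 / 0.097 = €44.4330
Discount to today: PV = €44.4330 / (1 + 0.097)^8 = €44.4330 / 2.097264 = €21.19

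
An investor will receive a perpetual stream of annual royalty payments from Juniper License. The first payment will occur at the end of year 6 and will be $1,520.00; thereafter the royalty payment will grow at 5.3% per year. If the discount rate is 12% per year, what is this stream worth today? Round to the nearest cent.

$12872.97

Value at end of year 5: C₁ / (r − g) = $1,520.00 / (0.12 − 0.053) = $22,686.5672
Discount to today: PV = $22,686.5672 / (1 + 0.12)^5 = $22,686.5672 / 1.762342 = $12,872.97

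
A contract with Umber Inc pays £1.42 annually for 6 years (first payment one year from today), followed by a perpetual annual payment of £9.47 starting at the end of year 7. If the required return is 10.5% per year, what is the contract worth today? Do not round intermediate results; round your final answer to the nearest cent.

PV of 6-year annuity: £1.42 × [1 − (1+0.105)^−6] / 0.105 = 6.09489
Perpetuity value at year 6: £9.47 / 0.105 = 90.19048
PV of perpetuity: 90.19048 / (1+0.105)^6 = 49.54354
Total PV = 6.09489 + 49.54354 = 55.63843

£55.64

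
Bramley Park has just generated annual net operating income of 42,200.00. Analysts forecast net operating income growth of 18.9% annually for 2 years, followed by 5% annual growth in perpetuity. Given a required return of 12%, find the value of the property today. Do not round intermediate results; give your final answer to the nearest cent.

805756.79

D_1 = 50175.80000
D_2 = 59659.02620
Terminal value at year 2: TV = D_2×(1+g_2)/(r−g_2) = 62641.97751/0.07 = 894885.39300
P_0 = D_1/(1+r)^1 + D_2/(1+r)^2 + TV/(1+r)^2
    = 44799.82143 + 47559.81043 + 713397.15641 = 805756.78827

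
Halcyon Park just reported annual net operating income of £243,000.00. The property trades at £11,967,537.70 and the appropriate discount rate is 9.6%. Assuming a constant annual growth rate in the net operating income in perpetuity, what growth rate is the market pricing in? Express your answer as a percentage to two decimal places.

7.42%

P = D₀(1+g)/(r−g) ⇒ P(r−g) = D₀(1+g) ⇒ g(P+D₀) = P·r − D₀
g = (P·r − D₀)/(P + D₀) = (£11,967,537.70×0.096 − £243,000.00) / (£11,967,537.70 + £243,000.00) = 0.074189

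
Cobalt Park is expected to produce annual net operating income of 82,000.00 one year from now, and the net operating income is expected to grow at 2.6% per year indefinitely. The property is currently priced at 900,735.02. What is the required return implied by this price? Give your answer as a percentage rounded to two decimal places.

11.70%

P = D₁/(r − g) ⇒ r = D₁/P + g = 82,000.0000/900,735.02 + 0.026 = 0.091037 + 0.026 = 0.117037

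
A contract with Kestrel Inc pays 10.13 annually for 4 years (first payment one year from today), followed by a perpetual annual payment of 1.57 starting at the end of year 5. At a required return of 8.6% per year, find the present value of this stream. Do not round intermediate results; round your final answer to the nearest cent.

PV of 4-year annuity: 10.13 × [1 − (1+0.086)^−4] / 0.086 = 33.10858
Perpetuity value at year 4: 1.57 / 0.086 = 18.25581
PV of perpetuity: 18.25581 / (1+0.086)^4 = 13.12447
Total PV = 33.10858 + 13.12447 = 46.23306

46.23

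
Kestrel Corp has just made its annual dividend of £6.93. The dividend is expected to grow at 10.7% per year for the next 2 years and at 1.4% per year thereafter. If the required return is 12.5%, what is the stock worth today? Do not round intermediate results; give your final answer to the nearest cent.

£74.83

D_1 = 7.67151
D_2 = 8.49236
Terminal value at year 2: TV = D_2×(1+g_2)/(r−g_2) = 8.61125/0.111 = 77.57887
P_0 = D_1/(1+r)^1 + D_2/(1+r)^2 + TV/(1+r)^2
    = 6.81912 + 6.71001 + 61.29689 = 74.82602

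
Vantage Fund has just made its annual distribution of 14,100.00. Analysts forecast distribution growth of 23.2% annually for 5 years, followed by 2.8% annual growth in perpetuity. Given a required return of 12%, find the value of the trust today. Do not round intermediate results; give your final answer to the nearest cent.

348429.45

D_1 = 17371.20000
D_2 = 21401.31840
D_3 = 26366.42427
D_4 = 32483.43470
D_5 = 40019.59155
Terminal value at year 5: TV = D_5×(1+g_2)/(r−g_2) = 41140.14011/0.092 = 447175.43601
P_0 = D_1/(1+r)^1 + D_2/(1+r)^2 + D_3/(1+r)^3 + D_4/(1+r)^4 + D_5/(1+r)^5 + TV/(1+r)^5
    = 15510.00000 + 17061.00000 + 18767.10000 + 20643.81000 + 22708.19100 + 253739.35161 = 348429.45261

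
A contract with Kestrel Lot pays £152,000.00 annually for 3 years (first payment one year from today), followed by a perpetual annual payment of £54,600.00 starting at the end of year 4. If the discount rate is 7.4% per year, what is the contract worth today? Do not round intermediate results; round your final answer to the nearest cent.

£991589.64

PV of 3-year annuity: £152,000.00 × [1 − (1+0.074)^−3] / 0.074 = 395998.70467
Perpetuity value at year 3: £54,600.00 / 0.074 = 737837.83784
PV of perpetuity: 737837.83784 / (1+0.074)^3 = 595590.93471
Total PV = 395998.70467 + 595590.93471 = 991589.63938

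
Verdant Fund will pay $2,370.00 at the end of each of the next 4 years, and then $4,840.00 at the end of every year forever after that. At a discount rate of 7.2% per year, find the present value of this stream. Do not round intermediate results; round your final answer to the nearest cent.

$58893.45

PV of 4-year annuity: $2,370.00 × [1 − (1+0.072)^−4] / 0.072 = 7991.57822
Perpetuity value at year 4: $4,840.00 / 0.072 = 67222.22222
PV of perpetuity: 67222.22222 / (1+0.072)^4 = 50901.86840
Total PV = 7991.57822 + 50901.86840 = 58893.44661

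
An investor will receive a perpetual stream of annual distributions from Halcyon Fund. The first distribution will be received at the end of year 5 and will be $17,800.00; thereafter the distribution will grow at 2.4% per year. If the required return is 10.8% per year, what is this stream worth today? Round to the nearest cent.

Value at end of year 4: C₁ / (r − g) = $17,800.00 / (0.108 − 0.024) = $211,904.7619
Discount to today: PV = $211,904.7619 / (1 + 0.108)^4 = $211,904.7619 / 1.507159 = $140,598.82

$140598.82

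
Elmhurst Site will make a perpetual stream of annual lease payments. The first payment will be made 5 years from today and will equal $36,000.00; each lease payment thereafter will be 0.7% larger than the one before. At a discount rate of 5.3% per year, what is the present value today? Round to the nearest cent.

Value at end of year 4: C₁ / (r − g) = $36,000.00 / (0.053 − 0.007) = $782,608.6957
Discount to today: PV = $782,608.6957 / (1 + 0.053)^4 = $782,608.6957 / 1.229457 = $636,548.04

$636548.04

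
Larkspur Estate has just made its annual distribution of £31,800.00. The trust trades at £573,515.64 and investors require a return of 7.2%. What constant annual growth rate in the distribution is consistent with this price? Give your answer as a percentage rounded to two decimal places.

P = D₀(1+g)/(r−g) ⇒ P(r−g) = D₀(1+g) ⇒ g(P+D₀) = P·r − D₀
g = (P·r − D₀)/(P + D₀) = (£573,515.64×0.072 − £31,800.00) / (£573,515.64 + £31,800.00) = 0.015683

1.57%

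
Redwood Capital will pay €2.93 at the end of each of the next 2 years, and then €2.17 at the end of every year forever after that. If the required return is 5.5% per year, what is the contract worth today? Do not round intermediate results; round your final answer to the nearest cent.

PV of 2-year annuity: €2.93 × [1 − (1+0.055)^−2] / 0.055 = 5.40972
Perpetuity value at year 2: €2.17 / 0.055 = 39.45455
PV of perpetuity: 39.45455 / (1+0.055)^2 = 35.44803
Total PV = 5.40972 + 35.44803 = 40.85775

€40.86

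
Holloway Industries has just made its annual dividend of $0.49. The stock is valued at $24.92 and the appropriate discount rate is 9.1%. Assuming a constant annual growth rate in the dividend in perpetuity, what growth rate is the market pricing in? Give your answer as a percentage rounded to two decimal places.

7.00%

P = D₀(1+g)/(r−g) ⇒ P(r−g) = D₀(1+g) ⇒ g(P+D₀) = P·r − D₀
g = (P·r − D₀)/(P + D₀) = ($24.92×0.091 − $0.49) / ($24.92 + $0.49) = 0.069961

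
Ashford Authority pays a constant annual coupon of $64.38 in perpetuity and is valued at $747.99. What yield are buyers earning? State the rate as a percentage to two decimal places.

8.61%

P = C/r ⇒ r = C/P = $64.38/$747.99 = 0.086071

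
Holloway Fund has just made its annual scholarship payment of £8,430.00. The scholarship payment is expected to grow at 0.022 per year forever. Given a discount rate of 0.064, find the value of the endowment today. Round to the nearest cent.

£205130.00

D₁ = D₀ × (1 + g) = £8,430.00 × 1.022 = £8,615.4600
Growing perpetuity: P = D₁ / (r − g) = £8,615.4600 / (0.064 − 0.022) = £205,130.00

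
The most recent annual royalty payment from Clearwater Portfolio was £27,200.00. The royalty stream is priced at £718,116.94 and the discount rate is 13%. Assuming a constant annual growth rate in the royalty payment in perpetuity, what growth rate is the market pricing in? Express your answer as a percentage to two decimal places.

8.88%

P = D₀(1+g)/(r−g) ⇒ P(r−g) = D₀(1+g) ⇒ g(P+D₀) = P·r − D₀
g = (P·r − D₀)/(P + D₀) = (£718,116.94×0.13 − £27,200.00) / (£718,116.94 + £27,200.00) = 0.088761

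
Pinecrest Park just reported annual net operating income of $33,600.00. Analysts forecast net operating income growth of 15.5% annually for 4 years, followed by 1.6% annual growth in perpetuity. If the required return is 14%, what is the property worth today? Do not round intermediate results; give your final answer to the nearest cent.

D_1 = 38808.00000
D_2 = 44823.24000
D_3 = 51770.84220
D_4 = 59795.32274
Terminal value at year 4: TV = D_4×(1+g_2)/(r−g_2) = 60752.04790/0.124 = 489935.87020
P_0 = D_1/(1+r)^1 + D_2/(1+r)^2 + D_3/(1+r)^3 + D_4/(1+r)^4 + TV/(1+r)^4
    = 34042.10526 + 34490.02770 + 34943.84385 + 35403.63127 + 290081.36592 = 428960.97401

$428960.97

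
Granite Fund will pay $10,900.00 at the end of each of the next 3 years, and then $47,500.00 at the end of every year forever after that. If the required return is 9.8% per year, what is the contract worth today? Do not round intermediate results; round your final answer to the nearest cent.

PV of 3-year annuity: $10,900.00 × [1 − (1+0.098)^−3] / 0.098 = 27202.41493
Perpetuity value at year 3: $47,500.00 / 0.098 = 484693.87755
PV of perpetuity: 484693.87755 / (1+0.098)^3 = 366151.24366
Total PV = 27202.41493 + 366151.24366 = 393353.65860

$393353.66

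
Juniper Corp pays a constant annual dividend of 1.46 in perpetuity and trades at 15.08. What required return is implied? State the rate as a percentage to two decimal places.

P = C/r ⇒ r = C/P = 1.46/15.08 = 0.096817

9.68%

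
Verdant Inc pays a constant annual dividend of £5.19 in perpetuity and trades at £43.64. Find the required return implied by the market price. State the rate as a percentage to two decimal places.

P = C/r ⇒ r = C/P = £5.19/£43.64 = 0.118928

11.89%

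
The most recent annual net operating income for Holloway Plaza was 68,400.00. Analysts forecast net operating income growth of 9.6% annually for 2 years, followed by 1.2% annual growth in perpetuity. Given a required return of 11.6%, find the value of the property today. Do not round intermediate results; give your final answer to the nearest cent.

775086.85

D_1 = 74966.40000
D_2 = 82163.17440
Terminal value at year 2: TV = D_2×(1+g_2)/(r−g_2) = 83149.13249/0.104 = 799510.88935
P_0 = D_1/(1+r)^1 + D_2/(1+r)^2 + TV/(1+r)^2
    = 67174.19355 + 65970.35495 + 641942.30013 = 775086.84864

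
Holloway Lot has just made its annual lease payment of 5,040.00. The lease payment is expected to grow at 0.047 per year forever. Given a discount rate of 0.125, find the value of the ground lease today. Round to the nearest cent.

67652.31

D₁ = D₀ × (1 + g) = 5,040.00 × 1.047 = 5,276.8800
Growing perpetuity: P = D₁ / (r − g) = 5,276.8800 / (0.125 − 0.047) = 67,652.31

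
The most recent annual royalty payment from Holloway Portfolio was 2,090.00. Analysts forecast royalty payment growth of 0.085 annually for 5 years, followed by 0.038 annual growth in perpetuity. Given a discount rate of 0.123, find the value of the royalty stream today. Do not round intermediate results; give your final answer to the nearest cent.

D_1 = 2267.65000
D_2 = 2460.40025
D_3 = 2669.53427
D_4 = 2896.44468
D_5 = 3142.64248
Terminal value at year 5: TV = D_5×(1+g_2)/(r−g_2) = 3262.06290/0.085 = 38377.21055
P_0 = D_1/(1+r)^1 + D_2/(1+r)^2 + D_3/(1+r)^3 + D_4/(1+r)^4 + D_5/(1+r)^5 + TV/(1+r)^5
    = 2019.27872 + 1950.95050 + 1884.93436 + 1821.15208 + 1759.52805 + 21486.94259 = 30922.78630

30922.79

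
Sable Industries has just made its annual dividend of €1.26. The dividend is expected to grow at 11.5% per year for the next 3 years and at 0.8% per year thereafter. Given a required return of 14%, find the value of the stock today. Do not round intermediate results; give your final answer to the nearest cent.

D_1 = 1.40490
D_2 = 1.56646
D_3 = 1.74661
Terminal value at year 3: TV = D_3×(1+g_2)/(r−g_2) = 1.76058/0.132 = 13.33772
P_0 = D_1/(1+r)^1 + D_2/(1+r)^2 + D_3/(1+r)^3 + TV/(1+r)^3
    = 1.23237 + 1.20534 + 1.17891 + 9.00258 = 12.61921

€12.62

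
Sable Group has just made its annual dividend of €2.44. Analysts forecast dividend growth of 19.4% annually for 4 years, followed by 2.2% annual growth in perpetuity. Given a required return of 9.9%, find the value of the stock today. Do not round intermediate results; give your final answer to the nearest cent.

D_1 = 2.91336
D_2 = 3.47855
D_3 = 4.15339
D_4 = 4.95915
Terminal value at year 4: TV = D_4×(1+g_2)/(r−g_2) = 5.06825/0.077 = 65.82143
P_0 = D_1/(1+r)^1 + D_2/(1+r)^2 + D_3/(1+r)^3 + D_4/(1+r)^4 + TV/(1+r)^4
    = 2.65092 + 2.88007 + 3.12903 + 3.39951 + 45.12077 = 57.18030

€57.18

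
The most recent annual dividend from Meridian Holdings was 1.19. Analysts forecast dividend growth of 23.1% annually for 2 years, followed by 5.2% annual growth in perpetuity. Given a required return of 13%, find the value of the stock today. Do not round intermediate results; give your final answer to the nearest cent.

D_1 = 1.46489
D_2 = 1.80328
Terminal value at year 2: TV = D_2×(1+g_2)/(r−g_2) = 1.89705/0.078 = 24.32116
P_0 = D_1/(1+r)^1 + D_2/(1+r)^2 + TV/(1+r)^2
    = 1.29636 + 1.41223 + 19.04703 = 21.75563

21.76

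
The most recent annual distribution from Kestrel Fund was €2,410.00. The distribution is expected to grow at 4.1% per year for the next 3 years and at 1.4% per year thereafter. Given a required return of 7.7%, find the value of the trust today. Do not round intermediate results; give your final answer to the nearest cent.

D_1 = 2508.81000
D_2 = 2611.67121
D_3 = 2718.74973
Terminal value at year 3: TV = D_3×(1+g_2)/(r−g_2) = 2756.81223/0.063 = 43758.92422
P_0 = D_1/(1+r)^1 + D_2/(1+r)^2 + D_3/(1+r)^3 + TV/(1+r)^3
    = 2329.44290 + 2251.57851 + 2176.31683 + 35028.33760 = 41785.67584

€41785.68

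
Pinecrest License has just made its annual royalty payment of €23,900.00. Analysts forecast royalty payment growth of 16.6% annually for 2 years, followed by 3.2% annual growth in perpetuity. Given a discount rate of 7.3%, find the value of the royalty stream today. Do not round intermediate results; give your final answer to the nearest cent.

€764575.09

D_1 = 27867.40000
D_2 = 32493.38840
Terminal value at year 2: TV = D_2×(1+g_2)/(r−g_2) = 33533.17683/0.041 = 817882.36168
P_0 = D_1/(1+r)^1 + D_2/(1+r)^2 + TV/(1+r)^2
    = 25971.48183 + 28222.50495 + 710381.10017 = 764575.08695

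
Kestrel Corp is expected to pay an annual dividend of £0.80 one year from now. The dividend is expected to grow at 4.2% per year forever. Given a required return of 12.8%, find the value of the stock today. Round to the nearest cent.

£9.30

Growing perpetuity: P = D₁ / (r − g) = £0.8000 / (0.128 − 0.042) = £9.30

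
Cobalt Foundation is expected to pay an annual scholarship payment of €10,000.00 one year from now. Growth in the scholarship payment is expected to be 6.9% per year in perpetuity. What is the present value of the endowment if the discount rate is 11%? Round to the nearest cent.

Growing perpetuity: P = D₁ / (r − g) = €10,000.0000 / (0.11 − 0.069) = €243,902.44

€243902.44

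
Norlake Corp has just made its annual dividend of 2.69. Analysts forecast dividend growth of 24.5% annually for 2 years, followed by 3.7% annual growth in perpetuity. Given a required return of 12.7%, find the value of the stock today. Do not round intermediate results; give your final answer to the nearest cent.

D_1 = 3.34905
D_2 = 4.16957
Terminal value at year 2: TV = D_2×(1+g_2)/(r−g_2) = 4.32384/0.09 = 48.04268
P_0 = D_1/(1+r)^1 + D_2/(1+r)^2 + TV/(1+r)^2
    = 2.97165 + 3.28279 + 37.82504 = 44.07948

44.08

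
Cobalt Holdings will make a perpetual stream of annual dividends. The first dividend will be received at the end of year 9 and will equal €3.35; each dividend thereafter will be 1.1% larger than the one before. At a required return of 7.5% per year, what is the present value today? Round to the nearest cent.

€29.35

Value at end of year 8: C₁ / (r − g) = €3.35 / (0.075 − 0.011) = €52.3438
Discount to today: PV = €52.3438 / (1 + 0.075)^8 = €52.3438 / 1.783478 = €29.35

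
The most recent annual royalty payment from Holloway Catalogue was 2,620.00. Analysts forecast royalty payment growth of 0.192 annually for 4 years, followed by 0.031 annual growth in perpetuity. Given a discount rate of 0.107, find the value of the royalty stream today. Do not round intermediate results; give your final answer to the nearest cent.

D_1 = 3123.04000
D_2 = 3722.66368
D_3 = 4437.41511
D_4 = 5289.39881
Terminal value at year 4: TV = D_4×(1+g_2)/(r−g_2) = 5453.37017/0.076 = 71754.87066
P_0 = D_1/(1+r)^1 + D_2/(1+r)^2 + D_3/(1+r)^3 + D_4/(1+r)^4 + TV/(1+r)^4
    = 2821.17435 + 3037.79568 + 3271.05009 + 3522.21473 + 47781.62356 = 60433.85841

60433.86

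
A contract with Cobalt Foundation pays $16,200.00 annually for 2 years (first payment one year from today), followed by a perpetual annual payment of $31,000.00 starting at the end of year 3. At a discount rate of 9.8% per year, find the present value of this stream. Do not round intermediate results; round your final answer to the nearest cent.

PV of 2-year annuity: $16,200.00 × [1 − (1+0.098)^−2] / 0.098 = 28191.34641
Perpetuity value at year 2: $31,000.00 / 0.098 = 316326.53061
PV of perpetuity: 316326.53061 / (1+0.098)^2 = 262380.12698
Total PV = 28191.34641 + 262380.12698 = 290571.47340

$290571.47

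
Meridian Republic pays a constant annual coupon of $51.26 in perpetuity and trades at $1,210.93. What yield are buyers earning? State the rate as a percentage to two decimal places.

P = C/r ⇒ r = C/P = $51.26/$1,210.93 = 0.042331

4.23%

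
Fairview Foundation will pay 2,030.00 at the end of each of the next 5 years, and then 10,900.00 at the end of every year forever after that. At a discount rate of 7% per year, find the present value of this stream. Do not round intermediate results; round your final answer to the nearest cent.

PV of 5-year annuity: 2,030.00 × [1 − (1+0.07)^−5] / 0.07 = 8323.40079
Perpetuity value at year 5: 10,900.00 / 0.07 = 155714.28571
PV of perpetuity: 155714.28571 / (1+0.07)^5 = 111022.13366
Total PV = 8323.40079 + 111022.13366 = 119345.53446

119345.53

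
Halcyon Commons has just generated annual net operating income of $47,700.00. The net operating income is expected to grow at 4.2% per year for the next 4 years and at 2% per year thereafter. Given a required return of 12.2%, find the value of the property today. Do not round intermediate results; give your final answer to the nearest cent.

$513957.04

D_1 = 49703.40000
D_2 = 51790.94280
D_3 = 53966.16240
D_4 = 56232.74122
Terminal value at year 4: TV = D_4×(1+g_2)/(r−g_2) = 57357.39604/0.102 = 562327.41218
P_0 = D_1/(1+r)^1 + D_2/(1+r)^2 + D_3/(1+r)^3 + D_4/(1+r)^4 + TV/(1+r)^4
    = 44298.93048 + 41140.36146 + 38207.00236 + 35482.79542 + 354827.95415 = 513957.04387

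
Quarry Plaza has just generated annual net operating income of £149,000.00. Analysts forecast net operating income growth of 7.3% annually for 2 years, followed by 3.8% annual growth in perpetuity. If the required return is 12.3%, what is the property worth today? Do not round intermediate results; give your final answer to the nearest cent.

D_1 = 159877.00000
D_2 = 171548.02100
Terminal value at year 2: TV = D_2×(1+g_2)/(r−g_2) = 178066.84580/0.085 = 2094904.06821
P_0 = D_1/(1+r)^1 + D_2/(1+r)^2 + TV/(1+r)^2
    = 142365.98397 + 136027.33820 + 1661133.84770 = 1939527.16987

£1939527.17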